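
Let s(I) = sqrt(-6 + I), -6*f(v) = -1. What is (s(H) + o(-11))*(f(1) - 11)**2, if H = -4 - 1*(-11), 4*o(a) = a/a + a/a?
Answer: 4225/24 ≈ 176.04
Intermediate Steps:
o(a) = 1/2 (o(a) = (a/a + a/a)/4 = (1 + 1)/4 = (1/4)*2 = 1/2)
f(v) = 1/6 (f(v) = -1/6*(-1) = 1/6)
H = 7 (H = -4 + 11 = 7)
(s(H) + o(-11))*(f(1) - 11)**2 = (sqrt(-6 + 7) + 1/2)*(1/6 - 11)**2 = (sqrt(1) + 1/2)*(-65/6)**2 = (1 + 1/2)*(4225/36) = (3/2)*(4225/36) = 4225/24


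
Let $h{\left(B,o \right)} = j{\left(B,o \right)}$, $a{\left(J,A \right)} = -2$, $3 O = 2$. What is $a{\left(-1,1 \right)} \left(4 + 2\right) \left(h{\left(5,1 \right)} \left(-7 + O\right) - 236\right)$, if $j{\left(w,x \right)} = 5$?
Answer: $3212$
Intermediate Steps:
$O = \frac{2}{3}$ ($O = \frac{1}{3} \cdot 2 = \frac{2}{3} \approx 0.66667$)
$h{\left(B,o \right)} = 5$
$a{\left(-1,1 \right)} \left(4 + 2\right) \left(h{\left(5,1 \right)} \left(-7 + O\right) - 236\right) = - 2 \left(4 + 2\right) \left(5 \left(-7 + \frac{2}{3}\right) - 236\right) = \left(-2\right) 6 \left(5 \left(- \frac{19}{3}\right) - 236\right) = - 12 \left(- \frac{95}{3} - 236\right) = \left(-12\right) \left(- \frac{803}{3}\right) = 3212$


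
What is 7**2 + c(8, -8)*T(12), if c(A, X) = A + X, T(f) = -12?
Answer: 49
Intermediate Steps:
7**2 + c(8, -8)*T(12) = 7**2 + (8 - 8)*(-12) = 49 + 0*(-12) = 49 + 0 = 49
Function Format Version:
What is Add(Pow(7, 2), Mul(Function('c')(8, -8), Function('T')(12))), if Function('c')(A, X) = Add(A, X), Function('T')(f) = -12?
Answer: 49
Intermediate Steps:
Add(Pow(7, 2), Mul(Function('c')(8, -8), Function('T')(12))) = Add(Pow(7, 2), Mul(Add(8, -8), -12)) = Add(49, Mul(0, -12)) = Add(49, 0) = 49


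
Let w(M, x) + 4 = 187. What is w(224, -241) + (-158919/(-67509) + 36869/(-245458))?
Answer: 1022981054969/5523541374 ≈ 185.20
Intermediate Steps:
w(M, x) = 183 (w(M, x) = -4 + 187 = 183)
w(224, -241) + (-158919/(-67509) + 36869/(-245458)) = 183 + (-158919/(-67509) + 36869/(-245458)) = 183 + (-158919*(-1/67509) + 36869*(-1/245458)) = 183 + (52973/22503 - 36869/245458) = 183 + 12172983527/5523541374 = 1022981054969/5523541374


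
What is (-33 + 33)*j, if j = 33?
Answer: 0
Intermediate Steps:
(-33 + 33)*j = (-33 + 33)*33 = 0*33 = 0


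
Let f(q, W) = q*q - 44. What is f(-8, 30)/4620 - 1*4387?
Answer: -1013396/231 ≈ -4387.0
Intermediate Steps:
f(q, W) = -44 + q² (f(q, W) = q² - 44 = -44 + q²)
f(-8, 30)/4620 - 1*4387 = (-44 + (-8)²)/4620 - 1*4387 = (-44 + 64)*(1/4620) - 4387 = 20*(1/4620) - 4387 = 1/231 - 4387 = -1013396/231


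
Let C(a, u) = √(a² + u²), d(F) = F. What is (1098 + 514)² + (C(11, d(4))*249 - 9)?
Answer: 2598535 + 249*√137 ≈ 2.6014e+6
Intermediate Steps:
(1098 + 514)² + (C(11, d(4))*249 - 9) = (1098 + 514)² + (√(11² + 4²)*249 - 9) = 1612² + (√(121 + 16)*249 - 9) = 2598544 + (√137*249 - 9) = 2598544 + (249*√137 - 9) = 2598544 + (-9 + 249*√137) = 2598535 + 249*√137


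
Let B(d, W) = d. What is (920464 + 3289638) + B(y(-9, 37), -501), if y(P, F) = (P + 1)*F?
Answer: 4209806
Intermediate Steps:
y(P, F) = F*(1 + P) (y(P, F) = (1 + P)*F = F*(1 + P))
(920464 + 3289638) + B(y(-9, 37), -501) = (920464 + 3289638) + 37*(1 - 9) = 4210102 + 37*(-8) = 4210102 - 296 = 4209806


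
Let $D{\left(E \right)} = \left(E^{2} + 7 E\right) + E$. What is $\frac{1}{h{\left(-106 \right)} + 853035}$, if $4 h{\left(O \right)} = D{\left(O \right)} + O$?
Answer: $\frac{2}{1711211} \approx 1.1688 \cdot 10^{-6}$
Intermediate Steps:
$D{\left(E \right)} = E^{2} + 8 E$
$h{\left(O \right)} = \frac{O}{4} + \frac{O \left(8 + O\right)}{4}$ ($h{\left(O \right)} = \frac{O \left(8 + O\right) + O}{4} = \frac{O + O \left(8 + O\right)}{4} = \frac{O}{4} + \frac{O \left(8 + O\right)}{4}$)
$\frac{1}{h{\left(-106 \right)} + 853035} = \frac{1}{\frac{1}{4} \left(-106\right) \left(9 - 106\right) + 853035} = \frac{1}{\frac{1}{4} \left(-106\right) \left(-97\right) + 853035} = \frac{1}{\frac{5141}{2} + 853035} = \frac{1}{\frac{1711211}{2}} = \frac{2}{1711211}$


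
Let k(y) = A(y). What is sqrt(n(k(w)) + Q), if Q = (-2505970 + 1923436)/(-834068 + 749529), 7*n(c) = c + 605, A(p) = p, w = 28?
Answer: 5*sqrt(567776001)/12077 ≈ 9.8651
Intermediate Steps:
k(y) = y
n(c) = 605/7 + c/7 (n(c) = (c + 605)/7 = (605 + c)/7 = 605/7 + c/7)
Q = 582534/84539 (Q = -582534/(-84539) = -582534*(-1/84539) = 582534/84539 ≈ 6.8907)
sqrt(n(k(w)) + Q) = sqrt((605/7 + (1/7)*28) + 582534/84539) = sqrt((605/7 + 4) + 582534/84539) = sqrt(633/7 + 582534/84539) = sqrt(1175325/12077) = 5*sqrt(567776001)/12077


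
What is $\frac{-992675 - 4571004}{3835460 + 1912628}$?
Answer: $- \frac{5563679}{5748088} \approx -0.96792$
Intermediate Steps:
$\frac{-992675 - 4571004}{3835460 + 1912628} = - \frac{5563679}{5748088}$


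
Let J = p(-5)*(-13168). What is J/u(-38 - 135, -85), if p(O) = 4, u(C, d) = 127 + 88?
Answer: -52672/215 ≈ -244.99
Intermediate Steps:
u(C, d) = 215
J = -52672 (J = 4*(-13168) = -52672)
J/u(-38 - 135, -85) = -52672/215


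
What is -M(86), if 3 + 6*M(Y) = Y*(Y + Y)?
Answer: -14789/6 ≈ -2464.8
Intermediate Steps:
M(Y) = -½ + Y²/3 (M(Y) = -½ + (Y*(Y + Y))/6 = -½ + (Y*(2*Y))/6 = -½ + (2*Y²)/6 = -½ + Y²/3)
-M(86) = -(-½ + (⅓)*86²) = -(-½ + (⅓)*7396) = -(-½ + 7396/3) = -1*14789/6 = -14789/6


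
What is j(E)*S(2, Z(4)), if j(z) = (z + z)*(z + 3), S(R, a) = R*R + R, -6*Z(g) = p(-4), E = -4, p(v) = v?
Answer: 48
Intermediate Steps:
Z(g) = 2/3 (Z(g) = -1/6*(-4) = 2/3)
S(R, a) = R + R**2 (S(R, a) = R**2 + R = R + R**2)
j(z) = 2*z*(3 + z) (j(z) = (2*z)*(3 + z) = 2*z*(3 + z))
j(E)*S(2, Z(4)) = (2*(-4)*(3 - 4))*(2*(1 + 2)) = (2*(-4)*(-1))*(2*3) = 8*6 = 48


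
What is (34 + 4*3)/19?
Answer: 46/19 ≈ 2.4211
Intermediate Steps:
(34 + 4*3)/19 = (34 + 12)/19 = (1/19)*46 = 46/19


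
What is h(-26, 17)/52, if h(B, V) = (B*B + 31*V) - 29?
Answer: 587/26 ≈ 22.577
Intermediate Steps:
h(B, V) = -29 + B² + 31*V (h(B, V) = (B² + 31*V) - 29 = -29 + B² + 31*V)
h(-26, 17)/52 = (-29 + (-26)² + 31*17)/52 = (-29 + 676 + 527)*(1/52) = 1174*(1/52) = 587/26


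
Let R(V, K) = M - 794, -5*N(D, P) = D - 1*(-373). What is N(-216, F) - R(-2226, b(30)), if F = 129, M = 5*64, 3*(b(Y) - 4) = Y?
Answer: 2213/5 ≈ 442.60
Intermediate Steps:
b(Y) = 4 + Y/3
M = 320
N(D, P) = -373/5 - D/5 (N(D, P) = -(D - 1*(-373))/5 = -(D + 373)/5 = -(373 + D)/5 = -373/5 - D/5)
R(V, K) = -474 (R(V, K) = 320 - 794 = -474)
N(-216, F) - R(-2226, b(30)) = (-373/5 - ⅕*(-216)) - 1*(-474) = (-373/5 + 216/5) + 474 = -157/5 + 474 = 2213/5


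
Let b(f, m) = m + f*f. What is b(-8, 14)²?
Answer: 6084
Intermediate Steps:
b(f, m) = m + f²
b(-8, 14)² = (14 + (-8)²)² = (14 + 64)² = 78² = 6084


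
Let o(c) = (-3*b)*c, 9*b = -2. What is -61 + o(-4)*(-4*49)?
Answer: 1385/3 ≈ 461.67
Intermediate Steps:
b = -2/9 (b = (1/9)*(-2) = -2/9 ≈ -0.22222)
o(c) = 2*c/3 (o(c) = (-3*(-2/9))*c = 2*c/3)
-61 + o(-4)*(-4*49) = -61 + ((2/3)*(-4))*(-4*49) = -61 - 8/3*(-196) = -61 + 1568/3 = 1385/3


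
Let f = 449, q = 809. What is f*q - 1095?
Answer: 362146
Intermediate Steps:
f*q - 1095 = 449*809 - 1095 = 363241 - 1095 = 362146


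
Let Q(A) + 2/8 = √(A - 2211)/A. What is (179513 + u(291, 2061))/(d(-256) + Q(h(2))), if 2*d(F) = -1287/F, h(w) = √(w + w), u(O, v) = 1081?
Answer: 107165924352/146112305 - 1112528388096*I/146112305 ≈ 733.45 - 7614.2*I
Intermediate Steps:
h(w) = √2*√w (h(w) = √(2*w) = √2*√w)
d(F) = -1287/(2*F) (d(F) = (-1287/F)/2 = -1287/(2*F))
Q(A) = -¼ + √(-2211 + A)/A (Q(A) = -¼ + √(A - 2211)/A = -¼ + √(-2211 + A)/A)
(179513 + u(291, 2061))/(d(-256) + Q(h(2))) = (179513 + 1081)/(-1287/2/(-256) + (√(-2211 + √2*√2) - √2*√2/4)/((√2*√2))) = 180594/(-1287/2*(-1/256) + (√(-2211 + 2) - ¼*2)/2) = 180594/(1287/512 + (√(-2209) - ½)/2) = 180594/(1287/512 + (47*I - ½)/2) = 180594/(1287/512 + (-½ + 47*I)/2) = 180594/(1287/512 + (-¼ + 47*I/2)) = 180594/(1159/512 + 47*I/2) = 180594*(262144*(1159/512 - 47*I/2)/146112305) = 47341633536*(1159/512 - 47*I/2)/146112305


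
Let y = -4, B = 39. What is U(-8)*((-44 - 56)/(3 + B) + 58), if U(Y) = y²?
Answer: 18688/21 ≈ 889.90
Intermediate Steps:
U(Y) = 16 (U(Y) = (-4)² = 16)
U(-8)*((-44 - 56)/(3 + B) + 58) = 16*((-44 - 56)/(3 + 39) + 58) = 16*(-100/42 + 58) = 16*(-100*1/42 + 58) = 16*(-50/21 + 58) = 16*(1168/21) = 18688/21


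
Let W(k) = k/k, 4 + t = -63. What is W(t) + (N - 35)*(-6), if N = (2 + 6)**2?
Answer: -173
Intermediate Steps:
t = -67 (t = -4 - 63 = -67)
N = 64 (N = 8**2 = 64)
W(k) = 1
W(t) + (N - 35)*(-6) = 1 + (64 - 35)*(-6) = 1 + 29*(-6) = 1 - 174 = -173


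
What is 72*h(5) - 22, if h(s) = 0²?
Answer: -22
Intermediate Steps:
h(s) = 0
72*h(5) - 22 = 72*0 - 22 = 0 - 22 = -22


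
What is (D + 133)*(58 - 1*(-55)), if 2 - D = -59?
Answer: 21922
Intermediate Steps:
D = 61 (D = 2 - 1*(-59) = 2 + 59 = 61)
(D + 133)*(58 - 1*(-55)) = (61 + 133)*(58 - 1*(-55)) = 194*(58 + 55) = 194*113 = 21922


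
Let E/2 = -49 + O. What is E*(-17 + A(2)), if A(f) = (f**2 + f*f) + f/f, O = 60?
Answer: -176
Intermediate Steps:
A(f) = 1 + 2*f**2 (A(f) = (f**2 + f**2) + 1 = 2*f**2 + 1 = 1 + 2*f**2)
E = 22 (E = 2*(-49 + 60) = 2*11 = 22)
E*(-17 + A(2)) = 22*(-17 + (1 + 2*2**2)) = 22*(-17 + (1 + 2*4)) = 22*(-17 + (1 + 8)) = 22*(-17 + 9) = 22*(-8) = -176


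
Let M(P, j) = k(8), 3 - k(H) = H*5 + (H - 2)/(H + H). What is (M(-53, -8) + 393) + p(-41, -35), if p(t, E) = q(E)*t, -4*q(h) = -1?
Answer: 2763/8 ≈ 345.38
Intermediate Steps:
q(h) = 1/4 (q(h) = -1/4*(-1) = 1/4)
k(H) = 3 - 5*H - (-2 + H)/(2*H) (k(H) = 3 - (H*5 + (H - 2)/(H + H)) = 3 - (5*H + (-2 + H)/((2*H))) = 3 - (5*H + (-2 + H)*(1/(2*H))) = 3 - (5*H + (-2 + H)/(2*H)) = 3 + (-5*H - (-2 + H)/(2*H)) = 3 - 5*H - (-2 + H)/(2*H))
M(P, j) = -299/8 (M(P, j) = 5/2 + 1/8 - 5*8 = 5/2 + 1/8 - 40 = -299/8)
p(t, E) = t/4
(M(-53, -8) + 393) + p(-41, -35) = (-299/8 + 393) + (1/4)*(-41) = 2845/8 - 41/4 = 2763/8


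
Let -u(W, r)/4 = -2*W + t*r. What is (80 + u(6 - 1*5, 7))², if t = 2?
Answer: 1024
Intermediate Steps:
u(W, r) = -8*r + 8*W (u(W, r) = -4*(-2*W + 2*r) = -8*r + 8*W)
(80 + u(6 - 1*5, 7))² = (80 + (-8*7 + 8*(6 - 1*5)))² = (80 + (-56 + 8*(6 - 5)))² = (80 + (-56 + 8*1))² = (80 + (-56 + 8))² = (80 - 48)² = 32² = 1024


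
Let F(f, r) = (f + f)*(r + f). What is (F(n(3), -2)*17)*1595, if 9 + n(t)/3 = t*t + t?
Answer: 3416490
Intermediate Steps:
n(t) = -27 + 3*t + 3*t² (n(t) = -27 + 3*(t*t + t) = -27 + 3*(t² + t) = -27 + 3*(t + t²) = -27 + (3*t + 3*t²) = -27 + 3*t + 3*t²)
F(f, r) = 2*f*(f + r) (F(f, r) = (2*f)*(f + r) = 2*f*(f + r))
(F(n(3), -2)*17)*1595 = ((2*(-27 + 3*3 + 3*3²)*((-27 + 3*3 + 3*3²) - 2))*17)*1595 = ((2*(-27 + 9 + 3*9)*((-27 + 9 + 3*9) - 2))*17)*1595 = ((2*(-27 + 9 + 27)*((-27 + 9 + 27) - 2))*17)*1595 = ((2*9*(9 - 2))*17)*1595 = ((2*9*7)*17)*1595 = (126*17)*1595 = 2142*1595 = 3416490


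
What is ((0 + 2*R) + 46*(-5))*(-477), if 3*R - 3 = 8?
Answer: 106212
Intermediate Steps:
R = 11/3 (R = 1 + (⅓)*8 = 1 + 8/3 = 11/3 ≈ 3.6667)
((0 + 2*R) + 46*(-5))*(-477) = ((0 + 2*(11/3)) + 46*(-5))*(-477) = ((0 + 22/3) - 230)*(-477) = (22/3 - 230)*(-477) = -668/3*(-477) = 106212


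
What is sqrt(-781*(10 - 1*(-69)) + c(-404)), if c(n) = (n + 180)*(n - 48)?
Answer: sqrt(39549) ≈ 198.87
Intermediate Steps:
c(n) = (-48 + n)*(180 + n) (c(n) = (180 + n)*(-48 + n) = (-48 + n)*(180 + n))
sqrt(-781*(10 - 1*(-69)) + c(-404)) = sqrt(-781*(10 - 1*(-69)) + (-8640 + (-404)**2 + 132*(-404))) = sqrt(-781*(10 + 69) + (-8640 + 163216 - 53328)) = sqrt(-781*79 + 101248) = sqrt(-61699 + 101248) = sqrt(39549)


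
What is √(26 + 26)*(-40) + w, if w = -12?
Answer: -12 - 80*√13 ≈ -300.44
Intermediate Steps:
√(26 + 26)*(-40) + w = √(26 + 26)*(-40) - 12 = √52*(-40) - 12 = (2*√13)*(-40) - 12 = -80*√13 - 12 = -12 - 80*√13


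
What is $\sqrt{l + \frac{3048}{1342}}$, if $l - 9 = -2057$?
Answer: $\frac{2 i \sqrt{230267741}}{671} \approx 45.23 i$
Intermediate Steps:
$l = -2048$ ($l = 9 - 2057 = -2048$)
$\sqrt{l + \frac{3048}{1342}} = \sqrt{-2048 + \frac{3048}{1342}} = \sqrt{-2048 + 3048 \cdot \frac{1}{1342}} = \sqrt{-2048 + \frac{1524}{671}} = \sqrt{- \frac{1372684}{671}} = \frac{2 i \sqrt{230267741}}{671}$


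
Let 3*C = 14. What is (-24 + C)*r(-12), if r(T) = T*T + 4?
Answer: -8584/3 ≈ -2861.3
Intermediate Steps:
C = 14/3 (C = (⅓)*14 = 14/3 ≈ 4.6667)
r(T) = 4 + T² (r(T) = T² + 4 = 4 + T²)
(-24 + C)*r(-12) = (-24 + 14/3)*(4 + (-12)²) = -58*(4 + 144)/3 = -58/3*148 = -8584/3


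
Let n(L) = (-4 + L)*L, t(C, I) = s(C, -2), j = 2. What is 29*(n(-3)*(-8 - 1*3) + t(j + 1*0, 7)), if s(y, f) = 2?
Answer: -6641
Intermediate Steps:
t(C, I) = 2
n(L) = L*(-4 + L)
29*(n(-3)*(-8 - 1*3) + t(j + 1*0, 7)) = 29*((-3*(-4 - 3))*(-8 - 1*3) + 2) = 29*((-3*(-7))*(-8 - 3) + 2) = 29*(21*(-11) + 2) = 29*(-231 + 2) = 29*(-229) = -6641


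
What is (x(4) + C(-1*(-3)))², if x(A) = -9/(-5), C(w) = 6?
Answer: 1521/25 ≈ 60.840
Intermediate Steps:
x(A) = 9/5 (x(A) = -9*(-⅕) = 9/5)
(x(4) + C(-1*(-3)))² = (9/5 + 6)² = (39/5)² = 1521/25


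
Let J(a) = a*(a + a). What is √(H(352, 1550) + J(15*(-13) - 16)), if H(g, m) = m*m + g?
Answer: √2491894 ≈ 1578.6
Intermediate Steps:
H(g, m) = g + m² (H(g, m) = m² + g = g + m²)
J(a) = 2*a² (J(a) = a*(2*a) = 2*a²)
√(H(352, 1550) + J(15*(-13) - 16)) = √((352 + 1550²) + 2*(15*(-13) - 16)²) = √((352 + 2402500) + 2*(-195 - 16)²) = √(2402852 + 2*(-211)²) = √(2402852 + 2*44521) = √(2402852 + 89042) = √2491894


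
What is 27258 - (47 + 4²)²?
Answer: 23289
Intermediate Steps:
27258 - (47 + 4²)² = 27258 - (47 + 16)² = 27258 - 1*63² = 27258 - 1*3969 = 27258 - 3969 = 23289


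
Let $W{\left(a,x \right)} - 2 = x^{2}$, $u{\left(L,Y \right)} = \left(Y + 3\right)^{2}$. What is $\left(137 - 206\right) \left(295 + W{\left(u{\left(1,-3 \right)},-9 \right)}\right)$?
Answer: $-26082$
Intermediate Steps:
$u{\left(L,Y \right)} = \left(3 + Y\right)^{2}$
$W{\left(a,x \right)} = 2 + x^{2}$
$\left(137 - 206\right) \left(295 + W{\left(u{\left(1,-3 \right)},-9 \right)}\right) = \left(137 - 206\right) \left(295 + \left(2 + \left(-9\right)^{2}\right)\right) = - 69 \left(295 + \left(2 + 81\right)\right) = - 69 \left(295 + 83\right) = \left(-69\right) 378 = -26082$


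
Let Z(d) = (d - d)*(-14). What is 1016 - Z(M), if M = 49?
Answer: 1016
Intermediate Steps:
Z(d) = 0 (Z(d) = 0*(-14) = 0)
1016 - Z(M) = 1016 - 1*0 = 1016 + 0 = 1016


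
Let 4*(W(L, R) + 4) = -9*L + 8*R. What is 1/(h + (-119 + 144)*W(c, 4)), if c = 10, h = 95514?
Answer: 2/190103 ≈ 1.0521e-5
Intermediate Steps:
W(L, R) = -4 + 2*R - 9*L/4 (W(L, R) = -4 + (-9*L + 8*R)/4 = -4 + (2*R - 9*L/4) = -4 + 2*R - 9*L/4)
1/(h + (-119 + 144)*W(c, 4)) = 1/(95514 + (-119 + 144)*(-4 + 2*4 - 9/4*10)) = 1/(95514 + 25*(-4 + 8 - 45/2)) = 1/(95514 + 25*(-37/2)) = 1/(95514 - 925/2) = 1/(190103/2) = 2/190103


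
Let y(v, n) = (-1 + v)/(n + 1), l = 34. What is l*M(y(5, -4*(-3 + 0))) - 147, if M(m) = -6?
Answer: -351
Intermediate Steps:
y(v, n) = (-1 + v)/(1 + n)
l*M(y(5, -4*(-3 + 0))) - 147 = 34*(-6) - 147 = -204 - 147 = -351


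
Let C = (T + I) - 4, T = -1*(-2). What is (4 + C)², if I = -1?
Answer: 1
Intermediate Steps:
T = 2
C = -3 (C = (2 - 1) - 4 = 1 - 4 = -3)
(4 + C)² = (4 - 3)² = 1² = 1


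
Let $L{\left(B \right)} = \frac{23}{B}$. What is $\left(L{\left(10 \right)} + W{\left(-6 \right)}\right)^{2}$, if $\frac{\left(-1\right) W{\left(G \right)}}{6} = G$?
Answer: $\frac{146689}{100} \approx 1466.9$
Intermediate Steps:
$W{\left(G \right)} = - 6 G$
$\left(L{\left(10 \right)} + W{\left(-6 \right)}\right)^{2} = \left(\frac{23}{10} - -36\right)^{2} = \left(23 \cdot \frac{1}{10} + 36\right)^{2} = \left(\frac{23}{10} + 36\right)^{2} = \left(\frac{383}{10}\right)^{2} = \frac{146689}{100}$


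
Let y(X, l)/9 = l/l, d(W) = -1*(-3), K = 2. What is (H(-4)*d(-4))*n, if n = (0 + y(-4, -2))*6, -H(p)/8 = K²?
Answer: -5184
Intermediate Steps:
H(p) = -32 (H(p) = -8*2² = -8*4 = -32)
d(W) = 3
y(X, l) = 9 (y(X, l) = 9*(l/l) = 9*1 = 9)
n = 54 (n = (0 + 9)*6 = 9*6 = 54)
(H(-4)*d(-4))*n = -32*3*54 = -96*54 = -5184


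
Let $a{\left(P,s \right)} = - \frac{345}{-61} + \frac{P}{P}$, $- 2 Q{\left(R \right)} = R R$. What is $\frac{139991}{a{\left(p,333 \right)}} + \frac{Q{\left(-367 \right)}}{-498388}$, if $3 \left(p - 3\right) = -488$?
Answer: $\frac{4255987246855}{202345528} \approx 21033.0$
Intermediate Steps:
$p = - \frac{479}{3}$ ($p = 3 + \frac{1}{3} \left(-488\right) = 3 - \frac{488}{3} = - \frac{479}{3} \approx -159.67$)
$Q{\left(R \right)} = - \frac{R^{2}}{2}$ ($Q{\left(R \right)} = - \frac{R R}{2} = - \frac{R^{2}}{2}$)
$a{\left(P,s \right)} = \frac{406}{61}$ ($a{\left(P,s \right)} = \left(-345\right) \left(- \frac{1}{61}\right) + 1 = \frac{345}{61} + 1 = \frac{406}{61}$)
$\frac{139991}{a{\left(p,333 \right)}} + \frac{Q{\left(-367 \right)}}{-498388} = \frac{139991}{\frac{406}{61}} + \frac{\left(- \frac{1}{2}\right) \left(-367\right)^{2}}{-498388} = 139991 \cdot \frac{61}{406} + \left(- \frac{1}{2}\right) 134689 \left(- \frac{1}{498388}\right) = \frac{8539451}{406} - - \frac{134689}{996776} = \frac{8539451}{406} + \frac{134689}{996776} = \frac{4255987246855}{202345528}$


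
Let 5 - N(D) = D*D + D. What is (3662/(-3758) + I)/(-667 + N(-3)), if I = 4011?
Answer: -3767419/627586 ≈ -6.0030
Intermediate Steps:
N(D) = 5 - D - D² (N(D) = 5 - (D*D + D) = 5 - (D² + D) = 5 - (D + D²) = 5 + (-D - D²) = 5 - D - D²)
(3662/(-3758) + I)/(-667 + N(-3)) = (3662/(-3758) + 4011)/(-667 + (5 - 1*(-3) - 1*(-3)²)) = (3662*(-1/3758) + 4011)/(-667 + (5 + 3 - 1*9)) = (-1831/1879 + 4011)/(-667 + (5 + 3 - 9)) = 7534838/(1879*(-667 - 1)) = (7534838/1879)/(-668) = (7534838/1879)*(-1/668) = -3767419/627586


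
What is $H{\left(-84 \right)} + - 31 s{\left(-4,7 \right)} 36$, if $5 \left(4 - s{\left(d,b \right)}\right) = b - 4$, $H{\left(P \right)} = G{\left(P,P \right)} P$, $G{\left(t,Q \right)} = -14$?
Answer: $- \frac{13092}{5} \approx -2618.4$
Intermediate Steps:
$H{\left(P \right)} = - 14 P$
$s{\left(d,b \right)} = \frac{24}{5} - \frac{b}{5}$ ($s{\left(d,b \right)} = 4 - \frac{b - 4}{5} = 4 - \frac{-4 + b}{5} = 4 - \left(- \frac{4}{5} + \frac{b}{5}\right) = \frac{24}{5} - \frac{b}{5}$)
$H{\left(-84 \right)} + - 31 s{\left(-4,7 \right)} 36 = \left(-14\right) \left(-84\right) + - 31 \left(\frac{24}{5} - \frac{7}{5}\right) 36 = 1176 + - 31 \left(\frac{24}{5} - \frac{7}{5}\right) 36 = 1176 + \left(-31\right) \frac{17}{5} \cdot 36 = 1176 - \frac{18972}{5} = - \frac{13092}{5}$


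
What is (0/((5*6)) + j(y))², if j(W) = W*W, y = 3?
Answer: 81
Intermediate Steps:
j(W) = W²
(0/((5*6)) + j(y))² = (0/((5*6)) + 3²)² = (0/30 + 9)² = (0*(1/30) + 9)² = (0 + 9)² = 9² = 81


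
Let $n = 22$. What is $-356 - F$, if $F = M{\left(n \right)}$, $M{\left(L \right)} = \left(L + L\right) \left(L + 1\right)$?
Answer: $-1368$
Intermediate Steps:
$M{\left(L \right)} = 2 L \left(1 + L\right)$
$F = 1012$ ($F = 2 \cdot 22 \left(1 + 22\right) = 2 \cdot 22 \cdot 23 = 1012$)
$-356 - F = -356 - 1012 = -1368$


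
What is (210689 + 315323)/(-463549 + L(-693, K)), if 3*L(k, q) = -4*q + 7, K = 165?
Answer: -394509/347825 ≈ -1.1342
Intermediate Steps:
L(k, q) = 7/3 - 4*q/3 (L(k, q) = (-4*q + 7)/3 = (7 - 4*q)/3 = 7/3 - 4*q/3)
(210689 + 315323)/(-463549 + L(-693, K)) = (210689 + 315323)/(-463549 + (7/3 - 4/3*165)) = 526012/(-463549 + (7/3 - 220)) = 526012/(-463549 - 653/3) = 526012/(-1391300/3) = 526012*(-3/1391300) = -394509/347825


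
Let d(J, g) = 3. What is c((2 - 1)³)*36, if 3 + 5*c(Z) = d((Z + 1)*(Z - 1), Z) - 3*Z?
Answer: -108/5 ≈ -21.600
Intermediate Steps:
c(Z) = -3*Z/5 (c(Z) = -⅗ + (3 - 3*Z)/5 = -⅗ + (⅗ - 3*Z/5) = -3*Z/5)
c((2 - 1)³)*36 = -3*(2 - 1)³/5*36 = -⅗*1³*36 = -⅗*1*36 = -⅗*36 = -108/5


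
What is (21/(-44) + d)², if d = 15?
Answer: 408321/1936 ≈ 210.91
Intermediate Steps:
(21/(-44) + d)² = (21/(-44) + 15)² = (21*(-1/44) + 15)² = (-21/44 + 15)² = (639/44)² = 408321/1936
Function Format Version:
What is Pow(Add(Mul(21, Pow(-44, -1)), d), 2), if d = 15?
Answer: Rational(408321, 1936) ≈ 210.91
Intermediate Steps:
Pow(Add(Mul(21, Pow(-44, -1)), d), 2) = Pow(Add(Mul(21, Pow(-44, -1)), 15), 2) = Pow(Add(Mul(21, Rational(-1, 44)), 15), 2) = Pow(Add(Rational(-21, 44), 15), 2) = Pow(Rational(639, 44), 2) = Rational(408321, 1936)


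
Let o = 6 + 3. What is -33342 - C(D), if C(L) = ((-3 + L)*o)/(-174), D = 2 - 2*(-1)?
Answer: -1933833/58 ≈ -33342.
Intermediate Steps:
o = 9
D = 4 (D = 2 + 2 = 4)
C(L) = 9/58 - 3*L/58 (C(L) = ((-3 + L)*9)/(-174) = (-27 + 9*L)*(-1/174) = 9/58 - 3*L/58)
-33342 - C(D) = -33342 - (9/58 - 3/58*4) = -33342 - (9/58 - 6/29) = -33342 - 1*(-3/58) = -33342 + 3/58 = -1933833/58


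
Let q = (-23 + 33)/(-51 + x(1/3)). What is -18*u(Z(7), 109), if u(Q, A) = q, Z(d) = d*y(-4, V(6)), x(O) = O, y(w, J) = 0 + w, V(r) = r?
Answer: 135/38 ≈ 3.5526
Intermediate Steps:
y(w, J) = w
Z(d) = -4*d (Z(d) = d*(-4) = -4*d)
q = -15/76 (q = (-23 + 33)/(-51 + 1/3) = 10/(-51 + ⅓) = 10/(-152/3) = 10*(-3/152) = -15/76 ≈ -0.19737)
u(Q, A) = -15/76
-18*u(Z(7), 109) = -18*(-15/76) = 135/38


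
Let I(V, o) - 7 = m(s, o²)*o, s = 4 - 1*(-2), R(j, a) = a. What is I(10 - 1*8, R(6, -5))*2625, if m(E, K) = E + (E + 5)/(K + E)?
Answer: -2016000/31 ≈ -65032.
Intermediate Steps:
s = 6 (s = 4 + 2 = 6)
m(E, K) = E + (5 + E)/(E + K)
I(V, o) = 7 + o*(47 + 6*o²)/(6 + o²) (I(V, o) = 7 + ((5 + 6 + 6² + 6*o²)/(6 + o²))*o = 7 + ((5 + 6 + 36 + 6*o²)/(6 + o²))*o = 7 + ((47 + 6*o²)/(6 + o²))*o = 7 + o*(47 + 6*o²)/(6 + o²))
I(10 - 1*8, R(6, -5))*2625 = ((42 + 7*(-5)² - 5*(47 + 6*(-5)²))/(6 + (-5)²))*2625 = ((42 + 7*25 - 5*(47 + 6*25))/(6 + 25))*2625 = ((42 + 175 - 5*(47 + 150))/31)*2625 = ((42 + 175 - 5*197)/31)*2625 = ((42 + 175 - 985)/31)*2625 = ((1/31)*(-768))*2625 = -768/31*2625 = -2016000/31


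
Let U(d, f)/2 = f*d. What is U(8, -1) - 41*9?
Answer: -385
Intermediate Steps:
U(d, f) = 2*d*f (U(d, f) = 2*(f*d) = 2*(d*f) = 2*d*f)
U(8, -1) - 41*9 = 2*8*(-1) - 41*9 = -16 - 369 = -385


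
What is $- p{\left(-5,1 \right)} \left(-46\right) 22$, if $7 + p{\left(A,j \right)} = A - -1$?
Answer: $-11132$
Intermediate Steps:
$p{\left(A,j \right)} = -6 + A$ ($p{\left(A,j \right)} = -7 + \left(A - -1\right) = -7 + \left(A + 1\right) = -7 + \left(1 + A\right) = -6 + A$)
$- p{\left(-5,1 \right)} \left(-46\right) 22 = - \left(-6 - 5\right) \left(-46\right) 22 = - \left(-11\right) \left(-46\right) 22 = - 506 \cdot 22 = \left(-1\right) 11132 = -11132$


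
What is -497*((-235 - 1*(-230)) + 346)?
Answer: -169477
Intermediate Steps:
-497*((-235 - 1*(-230)) + 346) = -497*((-235 + 230) + 346) = -497*(-5 + 346) = -497*341 = -169477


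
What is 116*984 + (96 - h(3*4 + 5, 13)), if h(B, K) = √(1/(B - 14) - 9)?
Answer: 114240 - I*√78/3 ≈ 1.1424e+5 - 2.9439*I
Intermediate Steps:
h(B, K) = √(-9 + 1/(-14 + B)) (h(B, K) = √(1/(-14 + B) - 9) = √(-9 + 1/(-14 + B)))
116*984 + (96 - h(3*4 + 5, 13)) = 116*984 + (96 - √((127 - 9*(3*4 + 5))/(-14 + (3*4 + 5)))) = 114144 + (96 - √((127 - 9*(12 + 5))/(-14 + (12 + 5)))) = 114144 + (96 - √((127 - 9*17)/(-14 + 17))) = 114144 + (96 - √((127 - 153)/3)) = 114144 + (96 - √((⅓)*(-26))) = 114144 + (96 - √(-26/3)) = 114144 + (96 - I*√78/3) = 114240 - I*√78/3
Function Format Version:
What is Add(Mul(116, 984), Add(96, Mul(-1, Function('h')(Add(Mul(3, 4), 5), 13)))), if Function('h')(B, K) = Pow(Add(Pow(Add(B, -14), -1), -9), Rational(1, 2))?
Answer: Add(114240, Mul(Rational(-1, 3), I, Pow(78, Rational(1, 2)))) ≈ Add(1.1424e+5, Mul(-2.9439, I))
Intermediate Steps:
Function('h')(B, K) = Pow(Add(-9, Pow(Add(-14, B), -1)), Rational(1, 2)) (Function('h')(B, K) = Pow(Add(Pow(Add(-14, B), -1), -9), Rational(1, 2)) = Pow(Add(-9, Pow(Add(-14, B), -1)), Rational(1, 2)))
Add(Mul(116, 984), Add(96, Mul(-1, Function('h')(Add(Mul(3, 4), 5), 13)))) = Add(Mul(116, 984), Add(96, Mul(-1, Pow(Mul(Pow(Add(-14, Add(Mul(3, 4), 5)), -1), Add(127, Mul(-9, Add(Mul(3, 4), 5)))), Rational(1, 2))))) = Add(114144, Add(96, Mul(-1, Pow(Mul(Pow(Add(-14, Add(12, 5)), -1), Add(127, Mul(-9, Add(12, 5)))), Rational(1, 2))))) = Add(114144, Add(96, Mul(-1, Pow(Mul(Pow(Add(-14, 17), -1), Add(127, Mul(-9, 17))), Rational(1, 2))))) = Add(114144, Add(96, Mul(-1, Pow(Mul(Pow(3, -1), Add(127, -153)), Rational(1, 2))))) = Add(114144, Add(96, Mul(-1, Pow(Mul(Rational(1, 3), -26), Rational(1, 2))))) = Add(114144, Add(96, Mul(-1, Pow(Rational(-26, 3), Rational(1, 2))))) = Add(114144, Add(96, Mul(-1, Mul(Rational(1, 3), I, Pow(78, Rational(1, 2)))))) = Add(114144, Add(96, Mul(Rational(-1, 3), I, Pow(78, Rational(1, 2))))) = Add(114240, Mul(Rational(-1, 3), I, Pow(78, Rational(1, 2))))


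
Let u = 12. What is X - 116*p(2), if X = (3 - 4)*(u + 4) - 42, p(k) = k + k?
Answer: -522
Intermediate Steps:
p(k) = 2*k
X = -58 (X = (3 - 4)*(12 + 4) - 42 = -1*16 - 42 = -16 - 42 = -58)
X - 116*p(2) = -58 - 232*2 = -58 - 116*4 = -58 - 464 = -522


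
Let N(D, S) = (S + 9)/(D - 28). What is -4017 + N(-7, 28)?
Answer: -140632/35 ≈ -4018.1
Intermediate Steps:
N(D, S) = (9 + S)/(-28 + D)
-4017 + N(-7, 28) = -4017 + (9 + 28)/(-28 - 7) = -4017 + 37/(-35) = -4017 - 1/35*37 = -4017 - 37/35 = -140632/35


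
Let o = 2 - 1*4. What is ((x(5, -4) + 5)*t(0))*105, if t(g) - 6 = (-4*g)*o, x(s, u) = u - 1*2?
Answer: -630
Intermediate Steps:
o = -2 (o = 2 - 4 = -2)
x(s, u) = -2 + u (x(s, u) = u - 2 = -2 + u)
t(g) = 6 + 8*g (t(g) = 6 - 4*g*(-2) = 6 + 8*g)
((x(5, -4) + 5)*t(0))*105 = (((-2 - 4) + 5)*(6 + 8*0))*105 = ((-6 + 5)*(6 + 0))*105 = -1*6*105 = -6*105 = -630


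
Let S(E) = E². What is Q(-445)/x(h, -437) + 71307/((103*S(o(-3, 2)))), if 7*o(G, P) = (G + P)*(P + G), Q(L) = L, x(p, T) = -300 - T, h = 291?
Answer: 478638056/14111 ≈ 33920.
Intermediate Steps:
o(G, P) = (G + P)²/7 (o(G, P) = ((G + P)*(P + G))/7 = ((G + P)*(G + P))/7 = (G + P)²/7)
Q(-445)/x(h, -437) + 71307/((103*S(o(-3, 2)))) = -445/(-300 - 1*(-437)) + 71307/((103*((-3 + 2)²/7)²)) = -445/(-300 + 437) + 71307/((103*((⅐)*(-1)²)²)) = -445/137 + 71307/((103*((⅐)*1)²)) = -445*1/137 + 71307/((103*(⅐)²)) = -445/137 + 71307/((103*(1/49))) = -445/137 + 71307/(103/49) = -445/137 + 71307*(49/103) = -445/137 + 3494043/103 = 478638056/14111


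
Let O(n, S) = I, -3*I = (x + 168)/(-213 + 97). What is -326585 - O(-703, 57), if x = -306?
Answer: -18941907/58 ≈ -3.2658e+5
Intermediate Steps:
I = -23/58 (I = -(-306 + 168)/(3*(-213 + 97)) = -(-46)/(-116) = -(-46)*(-1)/116 = -⅓*69/58 = -23/58 ≈ -0.39655)
O(n, S) = -23/58
-326585 - O(-703, 57) = -326585 - 1*(-23/58) = -326585 + 23/58 = -18941907/58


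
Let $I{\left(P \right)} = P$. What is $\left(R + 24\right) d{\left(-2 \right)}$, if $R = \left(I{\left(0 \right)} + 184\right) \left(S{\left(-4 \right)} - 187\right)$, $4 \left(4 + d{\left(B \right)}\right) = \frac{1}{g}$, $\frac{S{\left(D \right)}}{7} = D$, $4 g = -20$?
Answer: $\frac{800604}{5} \approx 1.6012 \cdot 10^{5}$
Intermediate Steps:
$g = -5$ ($g = \frac{1}{4} \left(-20\right) = -5$)
$S{\left(D \right)} = 7 D$
$d{\left(B \right)} = - \frac{81}{20}$ ($d{\left(B \right)} = -4 + \frac{1}{4 \left(-5\right)} = -4 + \frac{1}{4} \left(- \frac{1}{5}\right) = -4 - \frac{1}{20} = - \frac{81}{20}$)
$R = -39560$ ($R = \left(0 + 184\right) \left(7 \left(-4\right) - 187\right) = 184 \left(-28 - 187\right) = 184 \left(-215\right) = -39560$)
$\left(R + 24\right) d{\left(-2 \right)} = \left(-39560 + 24\right) \left(- \frac{81}{20}\right) = \left(-39536\right) \left(- \frac{81}{20}\right) = \frac{800604}{5}$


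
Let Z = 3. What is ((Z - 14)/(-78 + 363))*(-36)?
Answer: 132/95 ≈ 1.3895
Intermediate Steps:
((Z - 14)/(-78 + 363))*(-36) = ((3 - 14)/(-78 + 363))*(-36) = -11/285*(-36) = 132/95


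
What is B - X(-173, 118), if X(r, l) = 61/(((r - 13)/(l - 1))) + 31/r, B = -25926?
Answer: -277668787/10726 ≈ -25887.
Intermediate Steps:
X(r, l) = 31/r + 61*(-1 + l)/(-13 + r) (X(r, l) = 61/(((-13 + r)/(-1 + l))) + 31/r = 61*((-1 + l)/(-13 + r)) + 31/r = 61*(-1 + l)/(-13 + r) + 31/r = 31/r + 61*(-1 + l)/(-13 + r))
B - X(-173, 118) = -25926 - (-403 - 30*(-173) + 61*118*(-173))/((-173)*(-13 - 173)) = -25926 - (-1)*(-403 + 5190 - 1245254)/(173*(-186)) = -25926 - (-1)*(-1)*(-1240467)/(173*186) = -25926 - 1*(-413489/10726) = -25926 + 413489/10726 = -277668787/10726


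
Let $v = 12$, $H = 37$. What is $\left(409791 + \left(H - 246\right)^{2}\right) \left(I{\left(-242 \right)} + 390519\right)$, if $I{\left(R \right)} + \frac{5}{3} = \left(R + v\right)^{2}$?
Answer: $\frac{603232034944}{3} \approx 2.0108 \cdot 10^{11}$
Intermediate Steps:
$I{\left(R \right)} = - \frac{5}{3} + \left(12 + R\right)^{2}$ ($I{\left(R \right)} = - \frac{5}{3} + \left(R + 12\right)^{2} = - \frac{5}{3} + \left(12 + R\right)^{2}$)
$\left(409791 + \left(H - 246\right)^{2}\right) \left(I{\left(-242 \right)} + 390519\right) = \left(409791 + \left(37 - 246\right)^{2}\right) \left(\left(- \frac{5}{3} + \left(12 - 242\right)^{2}\right) + 390519\right) = \left(409791 + \left(-209\right)^{2}\right) \left(\left(- \frac{5}{3} + \left(-230\right)^{2}\right) + 390519\right) = \left(409791 + 43681\right) \left(\left(- \frac{5}{3} + 52900\right) + 390519\right) = 453472 \left(\frac{158695}{3} + 390519\right) = 453472 \cdot \frac{1330252}{3} = \frac{603232034944}{3}$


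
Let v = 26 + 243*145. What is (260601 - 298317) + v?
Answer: -2455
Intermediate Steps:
v = 35261 (v = 26 + 35235 = 35261)
(260601 - 298317) + v = (260601 - 298317) + 35261 = -37716 + 35261 = -2455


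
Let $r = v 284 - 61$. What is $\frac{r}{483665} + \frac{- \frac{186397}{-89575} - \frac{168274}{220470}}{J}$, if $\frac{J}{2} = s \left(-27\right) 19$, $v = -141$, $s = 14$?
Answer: $- \frac{625776199388813}{7538500857810825} \approx -0.083011$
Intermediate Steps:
$r = -40105$ ($r = \left(-141\right) 284 - 61 = -40044 - 61 = -40105$)
$J = -14364$ ($J = 2 \cdot 14 \left(-27\right) 19 = 2 \left(\left(-378\right) 19\right) = 2 \left(-7182\right) = -14364$)
$\frac{r}{483665} + \frac{- \frac{186397}{-89575} - \frac{168274}{220470}}{J} = - \frac{40105}{483665} + \frac{- \frac{186397}{-89575} - \frac{168274}{220470}}{-14364} = \left(-40105\right) \frac{1}{483665} + \left(\left(-186397\right) \left(- \frac{1}{89575}\right) - \frac{84137}{110235}\right) \left(- \frac{1}{14364}\right) = - \frac{617}{7441} + \left(\frac{186397}{89575} - \frac{84137}{110235}\right) \left(- \frac{1}{14364}\right) = - \frac{617}{7441} + \frac{2602180304}{1974860025} \left(- \frac{1}{14364}\right) = - \frac{617}{7441} - \frac{650545076}{7091722349775} = - \frac{625776199388813}{7538500857810825}$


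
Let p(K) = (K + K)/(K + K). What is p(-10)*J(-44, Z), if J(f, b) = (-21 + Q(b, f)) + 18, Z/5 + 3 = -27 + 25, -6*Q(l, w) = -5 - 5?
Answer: -4/3 ≈ -1.3333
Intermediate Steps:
Q(l, w) = 5/3 (Q(l, w) = -(-5 - 5)/6 = -⅙*(-10) = 5/3)
p(K) = 1 (p(K) = (2*K)/((2*K)) = (2*K)*(1/(2*K)) = 1)
Z = -25 (Z = -15 + 5*(-27 + 25) = -15 + 5*(-2) = -15 - 10 = -25)
J(f, b) = -4/3 (J(f, b) = (-21 + 5/3) + 18 = -58/3 + 18 = -4/3)
p(-10)*J(-44, Z) = 1*(-4/3) = -4/3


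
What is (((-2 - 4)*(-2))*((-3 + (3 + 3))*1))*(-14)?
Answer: -504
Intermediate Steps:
(((-2 - 4)*(-2))*((-3 + (3 + 3))*1))*(-14) = ((-6*(-2))*((-3 + 6)*1))*(-14) = (12*(3*1))*(-14) = (12*3)*(-14) = 36*(-14) = -504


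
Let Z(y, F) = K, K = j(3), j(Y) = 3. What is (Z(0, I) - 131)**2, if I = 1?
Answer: 16384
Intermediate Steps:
K = 3
Z(y, F) = 3
(Z(0, I) - 131)**2 = (3 - 131)**2 = (-128)**2 = 16384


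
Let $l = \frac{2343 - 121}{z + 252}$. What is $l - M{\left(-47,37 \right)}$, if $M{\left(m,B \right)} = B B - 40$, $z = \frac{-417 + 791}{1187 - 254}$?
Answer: $- \frac{155446542}{117745} \approx -1320.2$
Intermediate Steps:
$z = \frac{374}{933} \approx 0.40086$
$l = \frac{1036563}{117745}$ ($l = \frac{2343 - 121}{\frac{374}{933} + 252} = \frac{2343 + \left(-526 + 405\right)}{\frac{235490}{933}} = \left(2343 - 121\right) \frac{933}{235490} = 2222 \cdot \frac{933}{235490} = \frac{1036563}{117745} \approx 8.8035$)
$M{\left(m,B \right)} = -40 + B^{2}$ ($M{\left(m,B \right)} = B^{2} - 40 = -40 + B^{2}$)
$l - M{\left(-47,37 \right)} = \frac{1036563}{117745} - \left(-40 + 37^{2}\right) = \frac{1036563}{117745} - \left(-40 + 1369\right) = \frac{1036563}{117745} - 1329 = - \frac{155446542}{117745}$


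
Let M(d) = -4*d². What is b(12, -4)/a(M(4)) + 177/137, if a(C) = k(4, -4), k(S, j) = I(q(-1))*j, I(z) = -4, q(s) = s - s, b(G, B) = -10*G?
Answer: -1701/274 ≈ -6.2080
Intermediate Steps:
q(s) = 0
k(S, j) = -4*j
a(C) = 16 (a(C) = -4*(-4) = 16)
b(12, -4)/a(M(4)) + 177/137 = -10*12/16 + 177/137 = -120*1/16 + 177*(1/137) = -15/2 + 177/137 = -1701/274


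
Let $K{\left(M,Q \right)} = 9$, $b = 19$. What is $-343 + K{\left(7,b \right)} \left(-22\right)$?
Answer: $-541$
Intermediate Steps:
$-343 + K{\left(7,b \right)} \left(-22\right) = -343 + 9 \left(-22\right) = -343 - 198 = -541$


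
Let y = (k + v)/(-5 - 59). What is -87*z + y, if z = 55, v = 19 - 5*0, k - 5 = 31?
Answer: -306295/64 ≈ -4785.9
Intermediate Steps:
k = 36 (k = 5 + 31 = 36)
v = 19 (v = 19 + 0 = 19)
y = -55/64 (y = (36 + 19)/(-5 - 59) = 55/(-64) = 55*(-1/64) = -55/64 ≈ -0.85938)
-87*z + y = -87*55 - 55/64 = -4785 - 55/64 = -306295/64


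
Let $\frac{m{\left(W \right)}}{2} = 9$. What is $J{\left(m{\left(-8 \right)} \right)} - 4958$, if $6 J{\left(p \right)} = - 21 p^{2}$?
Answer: $-6092$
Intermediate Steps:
$m{\left(W \right)} = 18$ ($m{\left(W \right)} = 2 \cdot 9 = 18$)
$J{\left(p \right)} = - \frac{7 p^{2}}{2}$ ($J{\left(p \right)} = \frac{\left(-21\right) p^{2}}{6} = - \frac{7 p^{2}}{2}$)
$J{\left(m{\left(-8 \right)} \right)} - 4958 = - \frac{7 \cdot 18^{2}}{2} - 4958 = \left(- \frac{7}{2}\right) 324 - 4958 = -1134 - 4958 = -6092$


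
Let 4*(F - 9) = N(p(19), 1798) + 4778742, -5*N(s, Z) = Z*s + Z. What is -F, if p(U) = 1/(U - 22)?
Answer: -35839037/30 ≈ -1.1946e+6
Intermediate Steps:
p(U) = 1/(-22 + U)
N(s, Z) = -Z/5 - Z*s/5 (N(s, Z) = -(Z*s + Z)/5 = -(Z + Z*s)/5 = -Z/5 - Z*s/5)
F = 35839037/30 (F = 9 + (-⅕*1798*(1 + 1/(-22 + 19)) + 4778742)/4 = 9 + (-⅕*1798*(1 + 1/(-3)) + 4778742)/4 = 9 + (-⅕*1798*(1 - ⅓) + 4778742)/4 = 9 + (-⅕*1798*⅔ + 4778742)/4 = 9 + (-3596/15 + 4778742)/4 = 9 + (¼)*(71677534/15) = 9 + 35838767/30 = 35839037/30 ≈ 1.1946e+6)
-F = -1*35839037/30 = -35839037/30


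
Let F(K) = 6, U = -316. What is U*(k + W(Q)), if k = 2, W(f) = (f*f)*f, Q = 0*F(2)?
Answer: -632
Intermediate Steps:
Q = 0 (Q = 0*6 = 0)
W(f) = f³ (W(f) = f²*f = f³)
U*(k + W(Q)) = -316*(2 + 0³) = -316*(2 + 0) = -316*2 = -632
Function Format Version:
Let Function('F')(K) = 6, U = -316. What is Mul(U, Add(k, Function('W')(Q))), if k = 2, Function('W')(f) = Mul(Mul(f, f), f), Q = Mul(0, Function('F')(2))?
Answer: -632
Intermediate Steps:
Q = 0 (Q = Mul(0, 6) = 0)
Function('W')(f) = Pow(f, 3) (Function('W')(f) = Mul(Pow(f, 2), f) = Pow(f, 3))
Mul(U, Add(k, Function('W')(Q))) = Mul(-316, Add(2, Pow(0, 3))) = Mul(-316, Add(2, 0)) = Mul(-316, 2) = -632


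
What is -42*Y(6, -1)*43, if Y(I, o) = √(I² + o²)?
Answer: -1806*√37 ≈ -10985.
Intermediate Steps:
-42*Y(6, -1)*43 = -42*√(6² + (-1)²)*43 = -42*√(36 + 1)*43 = -42*√37*43 = -1806*√37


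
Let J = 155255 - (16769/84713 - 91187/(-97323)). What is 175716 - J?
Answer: 168700547954557/8244523299 ≈ 20462.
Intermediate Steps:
J = 1279994108052527/8244523299 (J = 155255 - (16769*(1/84713) - 91187*(-1/97323)) = 155255 - (16769/84713 + 91187/97323) = 155255 - 1*9356733718/8244523299 = 155255 - 9356733718/8244523299 = 1279994108052527/8244523299 ≈ 1.5525e+5)
175716 - J = 175716 - 1*1279994108052527/8244523299 = 175716 - 1279994108052527/8244523299 = 168700547954557/8244523299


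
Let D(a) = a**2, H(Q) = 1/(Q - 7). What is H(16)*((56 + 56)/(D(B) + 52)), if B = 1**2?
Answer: 112/477 ≈ 0.23480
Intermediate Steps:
H(Q) = 1/(-7 + Q)
B = 1
H(16)*((56 + 56)/(D(B) + 52)) = ((56 + 56)/(1**2 + 52))/(-7 + 16) = (112/(1 + 52))/9 = (112/53)/9 = (112*(1/53))/9 = (1/9)*(112/53) = 112/477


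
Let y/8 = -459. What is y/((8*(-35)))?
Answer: 459/35 ≈ 13.114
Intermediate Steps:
y = -3672 (y = 8*(-459) = -3672)
y/((8*(-35))) = -3672/(8*(-35)) = -3672/(-280) = -3672*(-1/280) = 459/35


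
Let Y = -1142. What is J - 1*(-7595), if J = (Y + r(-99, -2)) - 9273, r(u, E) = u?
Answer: -2919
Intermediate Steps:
J = -10514 (J = (-1142 - 99) - 9273 = -1241 - 9273 = -10514)
J - 1*(-7595) = -10514 - 1*(-7595) = -10514 + 7595 = -2919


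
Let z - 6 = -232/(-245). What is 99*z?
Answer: 168498/245 ≈ 687.75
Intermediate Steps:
z = 1702/245 (z = 6 - 232/(-245) = 6 - 232*(-1/245) = 6 + 232/245 = 1702/245 ≈ 6.9469)
99*z = 99*(1702/245) = 168498/245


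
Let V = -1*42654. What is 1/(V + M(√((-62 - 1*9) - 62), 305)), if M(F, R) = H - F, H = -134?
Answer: I/(√133 - 42788*I) ≈ -2.3371e-5 + 6.2991e-9*I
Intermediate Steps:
M(F, R) = -134 - F
V = -42654
1/(V + M(√((-62 - 1*9) - 62), 305)) = 1/(-42654 + (-134 - √((-62 - 1*9) - 62))) = 1/(-42654 + (-134 - √((-62 - 9) - 62))) = 1/(-42654 + (-134 - √(-71 - 62))) = 1/(-42654 + (-134 - √(-133))) = 1/(-42654 + (-134 - I*√133)) = 1/(-42788 - I*√133)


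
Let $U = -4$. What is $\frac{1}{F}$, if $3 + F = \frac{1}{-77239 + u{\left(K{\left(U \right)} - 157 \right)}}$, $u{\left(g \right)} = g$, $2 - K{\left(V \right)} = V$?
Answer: $- \frac{77390}{232171} \approx -0.33333$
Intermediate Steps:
$K{\left(V \right)} = 2 - V$
$F = - \frac{232171}{77390}$ ($F = -3 + \frac{1}{-77239 + \left(\left(2 - -4\right) - 157\right)} = -3 + \frac{1}{-77239 + \left(\left(2 + 4\right) - 157\right)} = -3 + \frac{1}{-77239 + \left(6 - 157\right)} = -3 + \frac{1}{-77239 - 151} = -3 + \frac{1}{-77390} = -3 - \frac{1}{77390} = - \frac{232171}{77390} \approx -3.0$)
$\frac{1}{F} = \frac{1}{- \frac{232171}{77390}} = - \frac{77390}{232171}$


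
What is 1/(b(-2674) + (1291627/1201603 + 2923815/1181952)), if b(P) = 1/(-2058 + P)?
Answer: 2267396022528/8045686543183 ≈ 0.28182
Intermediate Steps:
1/(b(-2674) + (1291627/1201603 + 2923815/1181952)) = 1/(1/(-2058 - 2674) + (1291627/1201603 + 2923815/1181952)) = 1/(1/(-4732) + (1291627*(1/1201603) + 2923815*(1/1181952))) = 1/(-1/4732 + (1291627/1201603 + 51295/20736)) = 1/(-1/4732 + 88419403357/24916439808) = 1/(8045686543183/2267396022528) = 2267396022528/8045686543183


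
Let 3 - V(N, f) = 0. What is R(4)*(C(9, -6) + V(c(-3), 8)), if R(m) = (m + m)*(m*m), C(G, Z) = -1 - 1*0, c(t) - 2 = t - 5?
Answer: 256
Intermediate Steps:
c(t) = -3 + t (c(t) = 2 + (t - 5) = 2 + (-5 + t) = -3 + t)
V(N, f) = 3 (V(N, f) = 3 - 1*0 = 3 + 0 = 3)
C(G, Z) = -1 (C(G, Z) = -1 + 0 = -1)
R(m) = 2*m³ (R(m) = (2*m)*m² = 2*m³)
R(4)*(C(9, -6) + V(c(-3), 8)) = (2*4³)*(-1 + 3) = (2*64)*2 = 128*2 = 256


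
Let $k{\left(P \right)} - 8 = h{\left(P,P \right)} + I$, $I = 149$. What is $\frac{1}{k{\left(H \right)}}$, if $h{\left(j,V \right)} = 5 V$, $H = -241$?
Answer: $- \frac{1}{1048} \approx -0.0009542$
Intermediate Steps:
$k{\left(P \right)} = 157 + 5 P$ ($k{\left(P \right)} = 8 + \left(5 P + 149\right) = 8 + \left(149 + 5 P\right) = 157 + 5 P$)
$\frac{1}{k{\left(H \right)}} = \frac{1}{157 + 5 \left(-241\right)} = \frac{1}{157 - 1205} = \frac{1}{-1048} = - \frac{1}{1048}$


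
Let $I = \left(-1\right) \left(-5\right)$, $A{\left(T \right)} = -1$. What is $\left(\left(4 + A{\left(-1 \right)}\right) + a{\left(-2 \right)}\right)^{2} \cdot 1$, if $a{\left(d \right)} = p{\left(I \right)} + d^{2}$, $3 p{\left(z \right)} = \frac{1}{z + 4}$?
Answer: $\frac{36100}{729} \approx 49.52$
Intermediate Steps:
$I = 5$
$p{\left(z \right)} = \frac{1}{3 \left(4 + z\right)}$ ($p{\left(z \right)} = \frac{1}{3 \left(z + 4\right)} = \frac{1}{3 \left(4 + z\right)}$)
$a{\left(d \right)} = \frac{1}{27} + d^{2}$ ($a{\left(d \right)} = \frac{1}{3 \left(4 + 5\right)} + d^{2} = \frac{1}{3 \cdot 9} + d^{2} = \frac{1}{3} \cdot \frac{1}{9} + d^{2} = \frac{1}{27} + d^{2}$)
$\left(\left(4 + A{\left(-1 \right)}\right) + a{\left(-2 \right)}\right)^{2} \cdot 1 = \left(\left(4 - 1\right) + \left(\frac{1}{27} + \left(-2\right)^{2}\right)\right)^{2} \cdot 1 = \left(3 + \left(\frac{1}{27} + 4\right)\right)^{2} \cdot 1 = \left(3 + \frac{109}{27}\right)^{2} \cdot 1 = \left(\frac{190}{27}\right)^{2} \cdot 1 = \frac{36100}{729} \cdot 1 = \frac{36100}{729}$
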